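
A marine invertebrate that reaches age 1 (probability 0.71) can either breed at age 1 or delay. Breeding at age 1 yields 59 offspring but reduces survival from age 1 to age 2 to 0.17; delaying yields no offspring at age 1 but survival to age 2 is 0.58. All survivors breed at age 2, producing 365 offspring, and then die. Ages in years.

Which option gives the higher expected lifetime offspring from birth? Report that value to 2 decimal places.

150.31

breed at age 1: R₀ = 0.71 × (59 + 0.17 × 365) = 0.71 × 121.0500 = 85.9455
delay to age 2: R₀ = 0.71 × (0.58 × 365) = 0.71 × 211.7000 = 150.3070
Higher: delay to age 2 (150.3070).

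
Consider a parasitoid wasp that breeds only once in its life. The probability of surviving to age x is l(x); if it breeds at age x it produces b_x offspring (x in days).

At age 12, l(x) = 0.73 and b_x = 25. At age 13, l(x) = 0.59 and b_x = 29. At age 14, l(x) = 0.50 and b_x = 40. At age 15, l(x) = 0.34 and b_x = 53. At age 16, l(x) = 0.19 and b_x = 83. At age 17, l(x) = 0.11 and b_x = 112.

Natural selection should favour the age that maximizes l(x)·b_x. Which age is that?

14

Expected offspring if breeding at age x = l(x) × b_x:
  age 12: 0.73 × 25 = 18.250
  age 13: 0.59 × 29 = 17.110
  age 14: 0.50 × 40 = 20.000
  age 15: 0.34 × 53 = 18.020
  age 16: 0.19 × 83 = 15.770
  age 17: 0.11 × 112 = 12.320
Maximum at age 14 (20.000).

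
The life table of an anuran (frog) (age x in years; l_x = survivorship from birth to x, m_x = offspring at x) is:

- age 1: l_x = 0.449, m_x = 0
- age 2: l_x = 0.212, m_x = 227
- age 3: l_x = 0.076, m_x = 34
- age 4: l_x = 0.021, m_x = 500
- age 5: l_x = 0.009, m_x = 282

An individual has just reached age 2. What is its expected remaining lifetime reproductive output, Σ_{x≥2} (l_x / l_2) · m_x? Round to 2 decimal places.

l_2 = 0.212. Conditional survival from age 2 to x is l_x / l_2.
  x=2: (0.212/0.212) × 227 = 227.0000
  x=3: (0.076/0.212) × 34 = 12.1887
  x=4: (0.021/0.212) × 500 = 49.5283
  x=5: (0.009/0.212) × 282 = 11.9717
Sum = 227.0000 + 12.1887 + 49.5283 + 11.9717 = 300.6887

300.69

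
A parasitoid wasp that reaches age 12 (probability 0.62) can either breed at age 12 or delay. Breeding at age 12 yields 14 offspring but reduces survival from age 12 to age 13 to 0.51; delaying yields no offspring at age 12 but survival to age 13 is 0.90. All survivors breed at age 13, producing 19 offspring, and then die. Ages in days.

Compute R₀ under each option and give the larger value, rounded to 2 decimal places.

breed at age 12: R₀ = 0.62 × (14 + 0.51 × 19) = 0.62 × 23.6900 = 14.6878
delay to age 13: R₀ = 0.62 × (0.90 × 19) = 0.62 × 17.1000 = 10.6020
Higher: breed at age 12 (14.6878).

14.69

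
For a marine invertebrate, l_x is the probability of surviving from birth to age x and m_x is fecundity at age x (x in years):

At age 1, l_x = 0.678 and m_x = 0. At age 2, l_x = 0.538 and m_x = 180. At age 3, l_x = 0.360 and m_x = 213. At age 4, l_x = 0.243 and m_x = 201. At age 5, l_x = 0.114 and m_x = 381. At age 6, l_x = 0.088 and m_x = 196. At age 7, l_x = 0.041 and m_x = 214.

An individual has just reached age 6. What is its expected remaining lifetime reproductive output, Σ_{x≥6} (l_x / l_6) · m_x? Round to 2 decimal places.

295.70

l_6 = 0.088. Conditional survival from age 6 to x is l_x / l_6.
  x=6: (0.088/0.088) × 196 = 196.0000
  x=7: (0.041/0.088) × 214 = 99.7045
Sum = 196.0000 + 99.7045 = 295.7045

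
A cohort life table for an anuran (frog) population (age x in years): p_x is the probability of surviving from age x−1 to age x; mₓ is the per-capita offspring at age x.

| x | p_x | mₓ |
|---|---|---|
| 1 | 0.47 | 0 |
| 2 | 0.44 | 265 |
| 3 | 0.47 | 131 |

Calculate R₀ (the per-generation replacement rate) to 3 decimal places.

Survivorship from birth: l_x = p_1·p_2·…·p_x.
  l_1 = 0.47000
  l_2 = 0.20680
  l_3 = 0.09720
R₀ = Σ l_x mₓ:
  age 1: 0.47000 × 0 = 0.0000
  age 2: 0.20680 × 265 = 54.8020
  age 3: 0.09720 × 131 = 12.7332
R₀ = 0.0000 + 54.8020 + 12.7332 = 67.5352

67.535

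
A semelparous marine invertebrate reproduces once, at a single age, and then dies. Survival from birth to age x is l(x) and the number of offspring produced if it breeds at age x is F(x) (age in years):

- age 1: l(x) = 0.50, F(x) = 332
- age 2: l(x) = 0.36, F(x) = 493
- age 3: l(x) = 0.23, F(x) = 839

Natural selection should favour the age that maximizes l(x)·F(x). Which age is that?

3

Expected offspring if breeding at age x = l(x) × F(x):
  age 1: 0.50 × 332 = 166.000
  age 2: 0.36 × 493 = 177.480
  age 3: 0.23 × 839 = 192.970
Maximum at age 3 (192.970).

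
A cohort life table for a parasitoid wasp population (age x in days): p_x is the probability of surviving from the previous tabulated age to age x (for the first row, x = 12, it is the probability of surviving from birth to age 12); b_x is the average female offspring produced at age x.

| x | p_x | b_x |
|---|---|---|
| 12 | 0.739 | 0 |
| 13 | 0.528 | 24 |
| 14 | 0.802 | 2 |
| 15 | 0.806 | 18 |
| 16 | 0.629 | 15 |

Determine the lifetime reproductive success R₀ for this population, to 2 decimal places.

16.91

Survivorship from birth: l_x = p_12·p_13·…·p_x.
  l_12 = 0.73900
  l_13 = 0.39019
  l_14 = 0.31293
  l_15 = 0.25222
  l_16 = 0.15865
R₀ = Σ l_x b_x:
  age 12: 0.73900 × 0 = 0.0000
  age 13: 0.39019 × 24 = 9.3646
  age 14: 0.31293 × 2 = 0.6259
  age 15: 0.25222 × 18 = 4.5400
  age 16: 0.15865 × 15 = 2.3798
R₀ = 0.0000 + 9.3646 + 0.6259 + 4.5400 + 2.3798 = 16.9101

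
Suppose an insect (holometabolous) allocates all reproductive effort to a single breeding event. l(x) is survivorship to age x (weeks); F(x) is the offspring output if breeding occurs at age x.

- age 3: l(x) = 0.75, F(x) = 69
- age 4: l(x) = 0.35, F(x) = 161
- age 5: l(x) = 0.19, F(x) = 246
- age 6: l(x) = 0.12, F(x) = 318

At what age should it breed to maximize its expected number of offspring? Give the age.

4

Expected offspring if breeding at age x = l(x) × F(x):
  age 3: 0.75 × 69 = 51.750
  age 4: 0.35 × 161 = 56.350
  age 5: 0.19 × 246 = 46.740
  age 6: 0.12 × 318 = 38.160
Maximum at age 4 (56.350).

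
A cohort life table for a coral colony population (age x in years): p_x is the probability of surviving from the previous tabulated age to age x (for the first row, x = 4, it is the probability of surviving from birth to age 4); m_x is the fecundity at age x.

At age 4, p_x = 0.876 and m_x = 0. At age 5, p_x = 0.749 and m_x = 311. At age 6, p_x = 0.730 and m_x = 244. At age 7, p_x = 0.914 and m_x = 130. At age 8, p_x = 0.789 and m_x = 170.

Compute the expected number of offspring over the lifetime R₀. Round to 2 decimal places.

Survivorship from birth: l_x = p_4·p_5·…·p_x.
  l_4 = 0.87600
  l_5 = 0.65612
  l_6 = 0.47897
  l_7 = 0.43778
  l_8 = 0.34541
R₀ = Σ l_x m_x:
  age 4: 0.87600 × 0 = 0.0000
  age 5: 0.65612 × 311 = 204.0533
  age 6: 0.47897 × 244 = 116.8687
  age 7: 0.43778 × 130 = 56.9114
  age 8: 0.34541 × 170 = 58.7197
R₀ = 0.0000 + 204.0533 + 116.8687 + 56.9114 + 58.7197 = 436.5531

436.55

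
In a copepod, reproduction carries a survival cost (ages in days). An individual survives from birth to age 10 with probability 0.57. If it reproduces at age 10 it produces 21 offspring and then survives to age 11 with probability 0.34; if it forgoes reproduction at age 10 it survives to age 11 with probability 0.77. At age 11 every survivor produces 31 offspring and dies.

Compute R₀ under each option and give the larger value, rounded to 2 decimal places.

breed at age 10: R₀ = 0.57 × (21 + 0.34 × 31) = 0.57 × 31.5400 = 17.9778
delay to age 11: R₀ = 0.57 × (0.77 × 31) = 0.57 × 23.8700 = 13.6059
Higher: breed at age 10 (17.9778).

17.98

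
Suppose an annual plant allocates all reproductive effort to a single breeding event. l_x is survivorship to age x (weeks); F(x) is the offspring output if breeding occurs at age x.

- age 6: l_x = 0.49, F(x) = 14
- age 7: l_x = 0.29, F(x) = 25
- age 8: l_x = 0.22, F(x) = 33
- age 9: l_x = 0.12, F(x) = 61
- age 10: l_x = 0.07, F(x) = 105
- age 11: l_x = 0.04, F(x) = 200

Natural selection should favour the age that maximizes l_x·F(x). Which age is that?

11

Expected offspring if breeding at age x = l_x × F(x):
  age 6: 0.49 × 14 = 6.860
  age 7: 0.29 × 25 = 7.250
  age 8: 0.22 × 33 = 7.260
  age 9: 0.12 × 61 = 7.320
  age 10: 0.07 × 105 = 7.350
  age 11: 0.04 × 200 = 8.000
Maximum at age 11 (8.000).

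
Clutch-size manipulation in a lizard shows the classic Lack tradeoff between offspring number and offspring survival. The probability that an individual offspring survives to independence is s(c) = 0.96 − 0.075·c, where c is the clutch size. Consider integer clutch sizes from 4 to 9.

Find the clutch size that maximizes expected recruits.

6

Expected recruits = c × s(c):
  c=4: 4 × 0.660 = 2.640
  c=5: 5 × 0.585 = 2.925
  c=6: 6 × 0.510 = 3.060
  c=7: 7 × 0.435 = 3.045
  c=8: 8 × 0.360 = 2.880
  c=9: 9 × 0.285 = 2.565
Maximum at c = 6 (3.060 recruits).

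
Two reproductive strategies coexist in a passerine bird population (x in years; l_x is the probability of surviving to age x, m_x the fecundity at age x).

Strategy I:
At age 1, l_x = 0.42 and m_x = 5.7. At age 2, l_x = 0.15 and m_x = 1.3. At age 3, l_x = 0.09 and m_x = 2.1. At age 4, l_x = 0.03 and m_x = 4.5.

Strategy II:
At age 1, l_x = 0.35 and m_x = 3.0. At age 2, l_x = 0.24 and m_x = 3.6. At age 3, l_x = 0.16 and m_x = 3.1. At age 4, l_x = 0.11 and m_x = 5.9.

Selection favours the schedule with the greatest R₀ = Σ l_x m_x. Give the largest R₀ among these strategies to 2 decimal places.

Strategy I: R₀ = 0.42×5.7 + 0.15×1.3 + 0.09×2.1 + 0.03×4.5 = 2.9130
Strategy II: R₀ = 0.35×3.0 + 0.24×3.6 + 0.16×3.1 + 0.11×5.9 = 3.0590
Highest R₀: strategy II with 3.0590.

3.06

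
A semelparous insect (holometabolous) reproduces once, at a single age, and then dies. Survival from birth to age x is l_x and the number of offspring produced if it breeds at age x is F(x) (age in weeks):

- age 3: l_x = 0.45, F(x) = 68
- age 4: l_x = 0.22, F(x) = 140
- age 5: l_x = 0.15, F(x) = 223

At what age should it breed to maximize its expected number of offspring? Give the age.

5

Expected offspring if breeding at age x = l_x × F(x):
  age 3: 0.45 × 68 = 30.600
  age 4: 0.22 × 140 = 30.800
  age 5: 0.15 × 223 = 33.450
Maximum at age 5 (33.450).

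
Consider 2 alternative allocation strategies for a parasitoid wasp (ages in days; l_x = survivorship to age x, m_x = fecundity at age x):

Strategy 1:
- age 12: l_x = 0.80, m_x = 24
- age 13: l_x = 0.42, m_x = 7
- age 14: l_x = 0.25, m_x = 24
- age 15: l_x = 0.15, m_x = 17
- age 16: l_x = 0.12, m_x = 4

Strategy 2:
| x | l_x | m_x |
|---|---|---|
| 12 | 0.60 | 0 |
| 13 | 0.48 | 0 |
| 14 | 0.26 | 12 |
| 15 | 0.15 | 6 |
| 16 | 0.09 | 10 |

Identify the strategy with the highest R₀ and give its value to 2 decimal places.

Strategy 1: R₀ = 0.80×24 + 0.42×7 + 0.25×24 + 0.15×17 + 0.12×4 = 31.1700
Strategy 2: R₀ = 0.60×0 + 0.48×0 + 0.26×12 + 0.15×6 + 0.09×10 = 4.9200
Highest R₀: strategy 1 with 31.1700.

31.17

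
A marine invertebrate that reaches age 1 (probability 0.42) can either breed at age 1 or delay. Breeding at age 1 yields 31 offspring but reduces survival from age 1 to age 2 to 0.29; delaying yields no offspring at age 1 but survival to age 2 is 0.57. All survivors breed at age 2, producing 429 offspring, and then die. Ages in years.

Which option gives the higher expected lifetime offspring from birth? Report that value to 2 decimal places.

breed at age 1: R₀ = 0.42 × (31 + 0.29 × 429) = 0.42 × 155.4100 = 65.2722
delay to age 2: R₀ = 0.42 × (0.57 × 429) = 0.42 × 244.5300 = 102.7026
Higher: delay to age 2 (102.7026).

102.70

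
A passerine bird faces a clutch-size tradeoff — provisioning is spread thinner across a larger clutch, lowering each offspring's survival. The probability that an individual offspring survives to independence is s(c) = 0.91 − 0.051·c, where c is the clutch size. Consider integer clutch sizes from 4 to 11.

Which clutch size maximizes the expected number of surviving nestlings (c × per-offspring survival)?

Expected surviving nestlings = c × s(c):
  c=4: 4 × 0.706 = 2.824
  c=5: 5 × 0.655 = 3.275
  c=6: 6 × 0.604 = 3.624
  c=7: 7 × 0.553 = 3.871
  c=8: 8 × 0.502 = 4.016
  c=9: 9 × 0.451 = 4.059
  c=10: 10 × 0.400 = 4.000
  c=11: 11 × 0.349 = 3.839
Maximum at c = 9 (4.059 surviving nestlings).

9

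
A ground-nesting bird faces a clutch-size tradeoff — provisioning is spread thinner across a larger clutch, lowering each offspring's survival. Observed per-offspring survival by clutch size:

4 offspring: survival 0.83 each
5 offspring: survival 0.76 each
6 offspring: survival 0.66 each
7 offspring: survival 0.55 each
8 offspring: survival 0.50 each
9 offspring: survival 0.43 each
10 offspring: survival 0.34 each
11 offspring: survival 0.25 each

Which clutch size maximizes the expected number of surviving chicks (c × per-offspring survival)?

8

Expected surviving chicks = c × s(c):
  c=4: 4 × 0.83 = 3.320
  c=5: 5 × 0.76 = 3.800
  c=6: 6 × 0.66 = 3.960
  c=7: 7 × 0.55 = 3.850
  c=8: 8 × 0.50 = 4.000
  c=9: 9 × 0.43 = 3.870
  c=10: 10 × 0.34 = 3.400
  c=11: 11 × 0.25 = 2.750
Maximum at c = 8 (4.000 surviving chicks).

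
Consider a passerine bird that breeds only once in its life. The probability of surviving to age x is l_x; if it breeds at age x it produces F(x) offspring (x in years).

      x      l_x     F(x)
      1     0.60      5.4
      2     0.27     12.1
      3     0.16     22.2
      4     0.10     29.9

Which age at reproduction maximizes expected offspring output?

3

Expected offspring if breeding at age x = l_x × F(x):
  age 1: 0.60 × 5.4 = 3.240
  age 2: 0.27 × 12.1 = 3.267
  age 3: 0.16 × 22.2 = 3.552
  age 4: 0.10 × 29.9 = 2.990
Maximum at age 3 (3.552).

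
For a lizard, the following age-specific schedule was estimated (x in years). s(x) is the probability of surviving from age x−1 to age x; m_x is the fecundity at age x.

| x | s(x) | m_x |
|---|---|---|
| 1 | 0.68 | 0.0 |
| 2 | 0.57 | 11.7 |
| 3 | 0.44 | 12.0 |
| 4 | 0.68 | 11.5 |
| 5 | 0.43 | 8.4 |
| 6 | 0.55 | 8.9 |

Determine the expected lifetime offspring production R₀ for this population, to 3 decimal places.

Survivorship from birth: l_x = s_1·s_2·…·s_x.
  l_1 = 0.68000
  l_2 = 0.38760
  l_3 = 0.17054
  l_4 = 0.11597
  l_5 = 0.04987
  l_6 = 0.02743
R₀ = Σ l_x m_x:
  age 1: 0.68000 × 0.0 = 0.0000
  age 2: 0.38760 × 11.7 = 4.5349
  age 3: 0.17054 × 12.0 = 2.0465
  age 4: 0.11597 × 11.5 = 1.3337
  age 5: 0.04987 × 8.4 = 0.4189
  age 6: 0.02743 × 8.9 = 0.2441
R₀ = 0.0000 + 4.5349 + 2.0465 + 1.3337 + 0.4189 + 0.2441 = 8.5781

8.578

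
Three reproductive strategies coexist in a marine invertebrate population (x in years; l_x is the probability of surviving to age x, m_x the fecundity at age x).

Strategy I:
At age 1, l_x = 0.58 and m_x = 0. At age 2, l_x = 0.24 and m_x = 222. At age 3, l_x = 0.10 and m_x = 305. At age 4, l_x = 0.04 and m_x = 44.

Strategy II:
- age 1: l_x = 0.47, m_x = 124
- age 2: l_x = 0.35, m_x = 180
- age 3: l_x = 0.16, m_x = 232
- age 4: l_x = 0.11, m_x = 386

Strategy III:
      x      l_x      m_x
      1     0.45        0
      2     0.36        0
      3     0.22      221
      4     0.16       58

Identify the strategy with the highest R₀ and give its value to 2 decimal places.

Strategy I: R₀ = 0.58×0 + 0.24×222 + 0.10×305 + 0.04×44 = 85.5400
Strategy II: R₀ = 0.47×124 + 0.35×180 + 0.16×232 + 0.11×386 = 200.8600
Strategy III: R₀ = 0.45×0 + 0.36×0 + 0.22×221 + 0.16×58 = 57.9000
Highest R₀: strategy II with 200.8600.

200.86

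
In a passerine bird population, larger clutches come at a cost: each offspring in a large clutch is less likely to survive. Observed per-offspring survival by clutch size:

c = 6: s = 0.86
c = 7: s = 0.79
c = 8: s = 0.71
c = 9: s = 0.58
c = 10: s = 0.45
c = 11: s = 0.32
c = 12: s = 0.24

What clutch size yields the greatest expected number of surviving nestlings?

Expected surviving nestlings = c × s(c):
  c=6: 6 × 0.86 = 5.160
  c=7: 7 × 0.79 = 5.530
  c=8: 8 × 0.71 = 5.680
  c=9: 9 × 0.58 = 5.220
  c=10: 10 × 0.45 = 4.500
  c=11: 11 × 0.32 = 3.520
  c=12: 12 × 0.24 = 2.880
Maximum at c = 8 (5.680 surviving nestlings).

8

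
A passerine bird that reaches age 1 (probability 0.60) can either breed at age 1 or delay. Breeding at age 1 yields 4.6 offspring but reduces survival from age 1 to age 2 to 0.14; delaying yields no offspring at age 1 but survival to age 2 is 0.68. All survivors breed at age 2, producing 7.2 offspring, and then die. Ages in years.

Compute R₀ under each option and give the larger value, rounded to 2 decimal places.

breed at age 1: R₀ = 0.60 × (4.6 + 0.14 × 7.2) = 0.60 × 5.6080 = 3.3648
delay to age 2: R₀ = 0.60 × (0.68 × 7.2) = 0.60 × 4.8960 = 2.9376
Higher: breed at age 1 (3.3648).

3.36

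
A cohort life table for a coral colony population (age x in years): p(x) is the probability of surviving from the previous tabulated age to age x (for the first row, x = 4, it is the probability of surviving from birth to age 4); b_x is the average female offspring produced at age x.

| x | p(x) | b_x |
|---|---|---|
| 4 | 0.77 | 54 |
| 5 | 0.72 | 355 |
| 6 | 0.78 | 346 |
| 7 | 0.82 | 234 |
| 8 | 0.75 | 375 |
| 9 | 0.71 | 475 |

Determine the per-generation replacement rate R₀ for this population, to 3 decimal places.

660.408

Survivorship from birth: l_x = p_4·p_5·…·p_x.
  l_4 = 0.77000
  l_5 = 0.55440
  l_6 = 0.43243
  l_7 = 0.35459
  l_8 = 0.26595
  l_9 = 0.18882
R₀ = Σ l_x b_x:
  age 4: 0.77000 × 54 = 41.5800
  age 5: 0.55440 × 355 = 196.8120
  age 6: 0.43243 × 346 = 149.6208
  age 7: 0.35459 × 234 = 82.9741
  age 8: 0.26595 × 375 = 99.7313
  age 9: 0.18882 × 475 = 89.6895
R₀ = 41.5800 + 196.8120 + 149.6208 + 82.9741 + 99.7313 + 89.6895 = 660.4076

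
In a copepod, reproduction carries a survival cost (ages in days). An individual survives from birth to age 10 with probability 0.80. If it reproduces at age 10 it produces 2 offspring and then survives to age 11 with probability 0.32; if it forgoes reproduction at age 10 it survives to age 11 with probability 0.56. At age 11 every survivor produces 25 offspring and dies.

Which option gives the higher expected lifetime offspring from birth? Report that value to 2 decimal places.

11.20

breed at age 10: R₀ = 0.80 × (2 + 0.32 × 25) = 0.80 × 10.0000 = 8.0000
delay to age 11: R₀ = 0.80 × (0.56 × 25) = 0.80 × 14.0000 = 11.2000
Higher: delay to age 11 (11.2000).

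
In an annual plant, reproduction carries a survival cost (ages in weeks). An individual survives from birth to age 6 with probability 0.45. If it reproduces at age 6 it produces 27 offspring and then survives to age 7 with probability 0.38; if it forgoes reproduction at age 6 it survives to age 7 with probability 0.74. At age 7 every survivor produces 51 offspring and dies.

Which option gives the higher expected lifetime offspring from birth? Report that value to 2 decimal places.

20.87

breed at age 6: R₀ = 0.45 × (27 + 0.38 × 51) = 0.45 × 46.3800 = 20.8710
delay to age 7: R₀ = 0.45 × (0.74 × 51) = 0.45 × 37.7400 = 16.9830
Higher: breed at age 6 (20.8710).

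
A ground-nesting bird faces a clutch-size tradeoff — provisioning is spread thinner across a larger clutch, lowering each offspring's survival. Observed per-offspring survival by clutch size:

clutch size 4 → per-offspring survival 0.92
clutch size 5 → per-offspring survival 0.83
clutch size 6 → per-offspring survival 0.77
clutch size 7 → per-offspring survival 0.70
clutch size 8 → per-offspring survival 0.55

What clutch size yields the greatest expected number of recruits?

Expected recruits = c × s(c):
  c=4: 4 × 0.92 = 3.680
  c=5: 5 × 0.83 = 4.150
  c=6: 6 × 0.77 = 4.620
  c=7: 7 × 0.70 = 4.900
  c=8: 8 × 0.55 = 4.400
Maximum at c = 7 (4.900 recruits).

7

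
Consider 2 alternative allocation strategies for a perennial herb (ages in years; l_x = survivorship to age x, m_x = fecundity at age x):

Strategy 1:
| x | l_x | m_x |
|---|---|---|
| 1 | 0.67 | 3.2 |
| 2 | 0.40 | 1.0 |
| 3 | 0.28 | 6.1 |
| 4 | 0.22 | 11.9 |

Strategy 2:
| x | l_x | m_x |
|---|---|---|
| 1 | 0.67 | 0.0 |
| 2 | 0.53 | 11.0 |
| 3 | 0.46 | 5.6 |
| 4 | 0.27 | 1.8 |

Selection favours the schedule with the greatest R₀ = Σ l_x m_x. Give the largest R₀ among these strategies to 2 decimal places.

8.89

Strategy 1: R₀ = 0.67×3.2 + 0.40×1.0 + 0.28×6.1 + 0.22×11.9 = 6.8700
Strategy 2: R₀ = 0.67×0.0 + 0.53×11.0 + 0.46×5.6 + 0.27×1.8 = 8.8920
Highest R₀: strategy 2 with 8.8920.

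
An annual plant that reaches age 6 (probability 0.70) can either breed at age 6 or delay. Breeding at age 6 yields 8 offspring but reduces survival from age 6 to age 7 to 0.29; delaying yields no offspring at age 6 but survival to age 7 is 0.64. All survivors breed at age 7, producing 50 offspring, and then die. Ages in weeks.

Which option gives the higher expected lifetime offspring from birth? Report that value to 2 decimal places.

22.40

breed at age 6: R₀ = 0.70 × (8 + 0.29 × 50) = 0.70 × 22.5000 = 15.7500
delay to age 7: R₀ = 0.70 × (0.64 × 50) = 0.70 × 32.0000 = 22.4000
Higher: delay to age 7 (22.4000).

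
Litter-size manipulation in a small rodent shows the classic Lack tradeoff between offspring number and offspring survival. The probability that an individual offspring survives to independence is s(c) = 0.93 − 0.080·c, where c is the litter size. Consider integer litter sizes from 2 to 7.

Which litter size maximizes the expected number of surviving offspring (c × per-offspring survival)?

6

Expected surviving offspring = c × s(c):
  c=2: 2 × 0.770 = 1.540
  c=3: 3 × 0.690 = 2.070
  c=4: 4 × 0.610 = 2.440
  c=5: 5 × 0.530 = 2.650
  c=6: 6 × 0.450 = 2.700
  c=7: 7 × 0.370 = 2.590
Maximum at c = 6 (2.700 surviving offspring).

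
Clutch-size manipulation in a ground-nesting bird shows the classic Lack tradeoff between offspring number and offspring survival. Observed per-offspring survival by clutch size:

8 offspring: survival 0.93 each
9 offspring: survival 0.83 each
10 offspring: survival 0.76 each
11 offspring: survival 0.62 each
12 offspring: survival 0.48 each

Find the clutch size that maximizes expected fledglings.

Expected fledglings = c × s(c):
  c=8: 8 × 0.93 = 7.440
  c=9: 9 × 0.83 = 7.470
  c=10: 10 × 0.76 = 7.600
  c=11: 11 × 0.62 = 6.820
  c=12: 12 × 0.48 = 5.760
Maximum at c = 10 (7.600 fledglings).

10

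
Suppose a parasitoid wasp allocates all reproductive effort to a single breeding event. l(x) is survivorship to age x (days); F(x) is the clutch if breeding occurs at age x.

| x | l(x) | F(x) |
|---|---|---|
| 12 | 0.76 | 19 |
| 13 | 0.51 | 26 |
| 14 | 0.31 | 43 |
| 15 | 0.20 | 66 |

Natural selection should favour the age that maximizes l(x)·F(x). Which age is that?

Expected offspring if breeding at age x = l(x) × F(x):
  age 12: 0.76 × 19 = 14.440
  age 13: 0.51 × 26 = 13.260
  age 14: 0.31 × 43 = 13.330
  age 15: 0.20 × 66 = 13.200
Maximum at age 12 (14.440).

12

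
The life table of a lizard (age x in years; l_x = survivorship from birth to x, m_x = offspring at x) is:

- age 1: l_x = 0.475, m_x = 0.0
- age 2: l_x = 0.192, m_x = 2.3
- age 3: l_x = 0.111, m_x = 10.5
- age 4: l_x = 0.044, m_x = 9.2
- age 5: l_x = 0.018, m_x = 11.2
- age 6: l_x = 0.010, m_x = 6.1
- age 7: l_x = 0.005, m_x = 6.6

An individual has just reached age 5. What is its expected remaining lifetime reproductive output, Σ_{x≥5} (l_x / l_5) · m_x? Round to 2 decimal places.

16.42

l_5 = 0.018. Conditional survival from age 5 to x is l_x / l_5.
  x=5: (0.018/0.018) × 11.2 = 11.2000
  x=6: (0.010/0.018) × 6.1 = 3.3889
  x=7: (0.005/0.018) × 6.6 = 1.8333
Sum = 11.2000 + 3.3889 + 1.8333 = 16.4222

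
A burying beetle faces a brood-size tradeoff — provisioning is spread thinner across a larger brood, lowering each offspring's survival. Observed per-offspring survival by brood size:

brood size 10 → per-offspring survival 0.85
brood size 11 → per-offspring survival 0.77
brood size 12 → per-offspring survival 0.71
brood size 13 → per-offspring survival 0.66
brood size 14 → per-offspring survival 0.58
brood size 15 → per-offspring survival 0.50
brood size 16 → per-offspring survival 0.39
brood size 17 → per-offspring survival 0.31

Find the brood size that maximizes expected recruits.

Expected recruits = c × s(c):
  c=10: 10 × 0.85 = 8.500
  c=11: 11 × 0.77 = 8.470
  c=12: 12 × 0.71 = 8.520
  c=13: 13 × 0.66 = 8.580
  c=14: 14 × 0.58 = 8.120
  c=15: 15 × 0.50 = 7.500
  c=16: 16 × 0.39 = 6.240
  c=17: 17 × 0.31 = 5.270
Maximum at c = 13 (8.580 recruits).

13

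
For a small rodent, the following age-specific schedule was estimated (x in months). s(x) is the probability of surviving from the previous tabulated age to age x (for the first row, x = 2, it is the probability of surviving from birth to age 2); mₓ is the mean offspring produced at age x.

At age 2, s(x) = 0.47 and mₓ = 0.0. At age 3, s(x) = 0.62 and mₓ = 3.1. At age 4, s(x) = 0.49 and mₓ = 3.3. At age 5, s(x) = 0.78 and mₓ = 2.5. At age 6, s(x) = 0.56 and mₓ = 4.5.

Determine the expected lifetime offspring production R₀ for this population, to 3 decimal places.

Survivorship from birth: l_x = s_2·s_3·…·s_x.
  l_2 = 0.47000
  l_3 = 0.29140
  l_4 = 0.14279
  l_5 = 0.11137
  l_6 = 0.06237
R₀ = Σ l_x mₓ:
  age 2: 0.47000 × 0.0 = 0.0000
  age 3: 0.29140 × 3.1 = 0.9033
  age 4: 0.14279 × 3.3 = 0.4712
  age 5: 0.11137 × 2.5 = 0.2784
  age 6: 0.06237 × 4.5 = 0.2807
R₀ = 0.0000 + 0.9033 + 0.4712 + 0.2784 + 0.2807 = 1.9336

1.934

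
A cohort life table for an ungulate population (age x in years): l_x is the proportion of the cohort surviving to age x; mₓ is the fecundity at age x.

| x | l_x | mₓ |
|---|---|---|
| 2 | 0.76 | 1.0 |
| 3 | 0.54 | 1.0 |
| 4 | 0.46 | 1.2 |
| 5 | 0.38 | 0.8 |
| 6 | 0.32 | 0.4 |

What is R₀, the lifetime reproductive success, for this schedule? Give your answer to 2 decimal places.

R₀ = Σ l_x mₓ:
  age 2: 0.76 × 1.0 = 0.7600
  age 3: 0.54 × 1.0 = 0.5400
  age 4: 0.46 × 1.2 = 0.5520
  age 5: 0.38 × 0.8 = 0.3040
  age 6: 0.32 × 0.4 = 0.1280
R₀ = 0.7600 + 0.5400 + 0.5520 + 0.3040 + 0.1280 = 2.2840

2.28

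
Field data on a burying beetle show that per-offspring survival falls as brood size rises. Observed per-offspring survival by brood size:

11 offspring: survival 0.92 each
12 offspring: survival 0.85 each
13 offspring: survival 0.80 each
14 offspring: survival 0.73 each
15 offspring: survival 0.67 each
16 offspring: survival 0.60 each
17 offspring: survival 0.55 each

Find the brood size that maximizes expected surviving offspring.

Expected surviving offspring = c × s(c):
  c=11: 11 × 0.92 = 10.120
  c=12: 12 × 0.85 = 10.200
  c=13: 13 × 0.80 = 10.400
  c=14: 14 × 0.73 = 10.220
  c=15: 15 × 0.67 = 10.050
  c=16: 16 × 0.60 = 9.600
  c=17: 17 × 0.55 = 9.350
Maximum at c = 13 (10.400 surviving offspring).

13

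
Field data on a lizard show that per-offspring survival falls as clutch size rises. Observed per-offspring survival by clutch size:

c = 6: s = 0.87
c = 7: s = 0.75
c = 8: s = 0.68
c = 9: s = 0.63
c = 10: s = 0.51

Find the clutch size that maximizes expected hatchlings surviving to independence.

9

Expected hatchlings surviving to independence = c × s(c):
  c=6: 6 × 0.87 = 5.220
  c=7: 7 × 0.75 = 5.250
  c=8: 8 × 0.68 = 5.440
  c=9: 9 × 0.63 = 5.670
  c=10: 10 × 0.51 = 5.100
Maximum at c = 9 (5.670 hatchlings surviving to independence).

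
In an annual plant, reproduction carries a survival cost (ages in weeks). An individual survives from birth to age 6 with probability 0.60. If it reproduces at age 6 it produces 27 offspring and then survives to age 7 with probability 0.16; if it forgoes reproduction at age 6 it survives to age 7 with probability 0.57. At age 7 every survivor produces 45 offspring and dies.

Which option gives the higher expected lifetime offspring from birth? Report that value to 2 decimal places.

breed at age 6: R₀ = 0.60 × (27 + 0.16 × 45) = 0.60 × 34.2000 = 20.5200
delay to age 7: R₀ = 0.60 × (0.57 × 45) = 0.60 × 25.6500 = 15.3900
Higher: breed at age 6 (20.5200).

20.52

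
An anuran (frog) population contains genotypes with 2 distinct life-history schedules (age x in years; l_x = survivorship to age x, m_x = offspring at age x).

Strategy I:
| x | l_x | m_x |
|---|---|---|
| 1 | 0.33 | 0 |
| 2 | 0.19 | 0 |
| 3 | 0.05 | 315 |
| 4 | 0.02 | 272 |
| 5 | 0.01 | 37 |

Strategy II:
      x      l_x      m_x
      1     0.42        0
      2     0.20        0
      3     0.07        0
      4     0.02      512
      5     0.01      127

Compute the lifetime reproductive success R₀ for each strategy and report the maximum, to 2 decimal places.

Strategy I: R₀ = 0.33×0 + 0.19×0 + 0.05×315 + 0.02×272 + 0.01×37 = 21.5600
Strategy II: R₀ = 0.42×0 + 0.20×0 + 0.07×0 + 0.02×512 + 0.01×127 = 11.5100
Highest R₀: strategy I with 21.5600.

21.56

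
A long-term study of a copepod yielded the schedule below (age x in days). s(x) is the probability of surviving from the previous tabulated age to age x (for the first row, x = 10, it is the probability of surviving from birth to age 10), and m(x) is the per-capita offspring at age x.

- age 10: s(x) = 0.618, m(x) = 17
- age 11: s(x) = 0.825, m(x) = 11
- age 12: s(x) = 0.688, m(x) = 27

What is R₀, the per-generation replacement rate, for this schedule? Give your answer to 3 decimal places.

25.585

Survivorship from birth: l_x = s_10·s_11·…·s_x.
  l_10 = 0.61800
  l_11 = 0.50985
  l_12 = 0.35078
R₀ = Σ l_x m(x):
  age 10: 0.61800 × 17 = 10.5060
  age 11: 0.50985 × 11 = 5.6084
  age 12: 0.35078 × 27 = 9.4711
R₀ = 10.5060 + 5.6084 + 9.4711 = 25.5854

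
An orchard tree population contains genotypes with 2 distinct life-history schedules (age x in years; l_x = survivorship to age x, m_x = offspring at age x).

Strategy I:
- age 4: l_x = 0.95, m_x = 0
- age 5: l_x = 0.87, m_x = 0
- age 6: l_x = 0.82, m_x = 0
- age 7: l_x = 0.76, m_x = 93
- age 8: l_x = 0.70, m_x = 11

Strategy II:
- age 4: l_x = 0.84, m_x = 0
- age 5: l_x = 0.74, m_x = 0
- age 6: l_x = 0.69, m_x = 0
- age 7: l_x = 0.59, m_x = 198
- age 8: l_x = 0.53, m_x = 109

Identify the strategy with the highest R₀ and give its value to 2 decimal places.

Strategy I: R₀ = 0.95×0 + 0.87×0 + 0.82×0 + 0.76×93 + 0.70×11 = 78.3800
Strategy II: R₀ = 0.84×0 + 0.74×0 + 0.69×0 + 0.59×198 + 0.53×109 = 174.5900
Highest R₀: strategy II with 174.5900.

174.59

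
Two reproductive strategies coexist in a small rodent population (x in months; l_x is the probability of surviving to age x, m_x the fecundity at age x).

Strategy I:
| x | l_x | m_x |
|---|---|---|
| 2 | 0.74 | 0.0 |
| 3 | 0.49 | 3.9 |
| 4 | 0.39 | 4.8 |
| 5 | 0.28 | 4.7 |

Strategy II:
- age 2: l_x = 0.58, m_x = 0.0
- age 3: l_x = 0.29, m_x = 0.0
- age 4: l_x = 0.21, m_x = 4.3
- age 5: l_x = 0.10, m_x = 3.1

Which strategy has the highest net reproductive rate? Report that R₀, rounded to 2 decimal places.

Strategy I: R₀ = 0.74×0.0 + 0.49×3.9 + 0.39×4.8 + 0.28×4.7 = 5.0990
Strategy II: R₀ = 0.58×0.0 + 0.29×0.0 + 0.21×4.3 + 0.10×3.1 = 1.2130
Highest R₀: strategy I with 5.0990.

5.10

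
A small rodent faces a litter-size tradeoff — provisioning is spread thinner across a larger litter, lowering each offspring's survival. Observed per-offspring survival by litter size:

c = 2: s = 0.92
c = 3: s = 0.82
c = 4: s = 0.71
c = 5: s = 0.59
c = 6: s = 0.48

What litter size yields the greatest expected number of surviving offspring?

Expected surviving offspring = c × s(c):
  c=2: 2 × 0.92 = 1.840
  c=3: 3 × 0.82 = 2.460
  c=4: 4 × 0.71 = 2.840
  c=5: 5 × 0.59 = 2.950
  c=6: 6 × 0.48 = 2.880
Maximum at c = 5 (2.950 surviving offspring).

5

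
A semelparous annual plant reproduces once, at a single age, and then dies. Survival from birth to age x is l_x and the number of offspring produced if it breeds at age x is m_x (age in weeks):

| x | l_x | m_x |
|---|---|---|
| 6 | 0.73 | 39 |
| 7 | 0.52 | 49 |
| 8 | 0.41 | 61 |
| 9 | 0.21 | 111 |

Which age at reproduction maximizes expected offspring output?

6

Expected offspring if breeding at age x = l_x × m_x:
  age 6: 0.73 × 39 = 28.470
  age 7: 0.52 × 49 = 25.480
  age 8: 0.41 × 61 = 25.010
  age 9: 0.21 × 111 = 23.310
Maximum at age 6 (28.470).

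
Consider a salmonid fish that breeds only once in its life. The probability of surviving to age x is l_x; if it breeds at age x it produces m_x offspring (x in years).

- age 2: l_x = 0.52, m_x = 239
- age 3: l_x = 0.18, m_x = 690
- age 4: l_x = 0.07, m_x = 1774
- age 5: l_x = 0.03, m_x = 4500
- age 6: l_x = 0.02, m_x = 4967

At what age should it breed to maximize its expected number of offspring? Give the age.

Expected offspring if breeding at age x = l_x × m_x:
  age 2: 0.52 × 239 = 124.280
  age 3: 0.18 × 690 = 124.200
  age 4: 0.07 × 1774 = 124.180
  age 5: 0.03 × 4500 = 135.000
  age 6: 0.02 × 4967 = 99.340
Maximum at age 5 (135.000).

5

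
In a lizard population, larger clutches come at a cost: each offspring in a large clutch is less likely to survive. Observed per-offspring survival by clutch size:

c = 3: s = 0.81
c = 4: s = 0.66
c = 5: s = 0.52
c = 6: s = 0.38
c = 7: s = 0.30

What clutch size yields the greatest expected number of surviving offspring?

Expected surviving offspring = c × s(c):
  c=3: 3 × 0.81 = 2.430
  c=4: 4 × 0.66 = 2.640
  c=5: 5 × 0.52 = 2.600
  c=6: 6 × 0.38 = 2.280
  c=7: 7 × 0.30 = 2.100
Maximum at c = 4 (2.640 surviving offspring).

4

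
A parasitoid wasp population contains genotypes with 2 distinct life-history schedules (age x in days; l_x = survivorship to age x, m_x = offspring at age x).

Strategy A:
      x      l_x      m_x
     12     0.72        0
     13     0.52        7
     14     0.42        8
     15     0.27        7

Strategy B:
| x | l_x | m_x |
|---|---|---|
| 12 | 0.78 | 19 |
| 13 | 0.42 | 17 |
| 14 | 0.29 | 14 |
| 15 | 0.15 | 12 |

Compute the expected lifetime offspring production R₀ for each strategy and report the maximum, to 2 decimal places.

27.82

Strategy A: R₀ = 0.72×0 + 0.52×7 + 0.42×8 + 0.27×7 = 8.8900
Strategy B: R₀ = 0.78×19 + 0.42×17 + 0.29×14 + 0.15×12 = 27.8200
Highest R₀: strategy B with 27.8200.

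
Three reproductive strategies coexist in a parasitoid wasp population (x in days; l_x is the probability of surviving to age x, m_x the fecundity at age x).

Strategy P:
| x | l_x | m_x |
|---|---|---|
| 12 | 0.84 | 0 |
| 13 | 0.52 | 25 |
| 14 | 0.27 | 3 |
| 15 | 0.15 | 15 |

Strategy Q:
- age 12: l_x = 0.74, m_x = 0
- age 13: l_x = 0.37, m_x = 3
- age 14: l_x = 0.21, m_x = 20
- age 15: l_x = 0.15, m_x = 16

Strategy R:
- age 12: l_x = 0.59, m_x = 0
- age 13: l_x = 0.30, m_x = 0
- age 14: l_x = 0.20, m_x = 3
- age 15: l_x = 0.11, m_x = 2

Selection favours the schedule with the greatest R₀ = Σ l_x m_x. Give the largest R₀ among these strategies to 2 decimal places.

16.06

Strategy P: R₀ = 0.84×0 + 0.52×25 + 0.27×3 + 0.15×15 = 16.0600
Strategy Q: R₀ = 0.74×0 + 0.37×3 + 0.21×20 + 0.15×16 = 7.7100
Strategy R: R₀ = 0.59×0 + 0.30×0 + 0.20×3 + 0.11×2 = 0.8200
Highest R₀: strategy P with 16.0600.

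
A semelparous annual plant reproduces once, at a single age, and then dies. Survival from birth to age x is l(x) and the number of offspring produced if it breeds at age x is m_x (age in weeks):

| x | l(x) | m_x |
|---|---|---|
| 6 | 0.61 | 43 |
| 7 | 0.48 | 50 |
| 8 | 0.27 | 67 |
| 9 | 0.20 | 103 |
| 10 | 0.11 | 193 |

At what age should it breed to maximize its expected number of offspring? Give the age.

6

Expected offspring if breeding at age x = l(x) × m_x:
  age 6: 0.61 × 43 = 26.230
  age 7: 0.48 × 50 = 24.000
  age 8: 0.27 × 67 = 18.090
  age 9: 0.20 × 103 = 20.600
  age 10: 0.11 × 193 = 21.230
Maximum at age 6 (26.230).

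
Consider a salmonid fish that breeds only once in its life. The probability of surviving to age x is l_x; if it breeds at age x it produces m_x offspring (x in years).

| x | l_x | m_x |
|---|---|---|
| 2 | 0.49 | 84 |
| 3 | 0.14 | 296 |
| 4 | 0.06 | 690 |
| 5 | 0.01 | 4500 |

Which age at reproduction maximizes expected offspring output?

Expected offspring if breeding at age x = l_x × m_x:
  age 2: 0.49 × 84 = 41.160
  age 3: 0.14 × 296 = 41.440
  age 4: 0.06 × 690 = 41.400
  age 5: 0.01 × 4500 = 45.000
Maximum at age 5 (45.000).

5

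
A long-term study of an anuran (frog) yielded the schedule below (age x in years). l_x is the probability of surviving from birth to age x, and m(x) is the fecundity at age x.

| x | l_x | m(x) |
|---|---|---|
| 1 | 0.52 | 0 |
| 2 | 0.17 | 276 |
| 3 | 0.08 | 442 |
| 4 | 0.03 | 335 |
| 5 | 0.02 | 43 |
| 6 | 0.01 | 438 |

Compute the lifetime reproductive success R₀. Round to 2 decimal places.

R₀ = Σ l_x m(x):
  age 1: 0.52 × 0 = 0.0000
  age 2: 0.17 × 276 = 46.9200
  age 3: 0.08 × 442 = 35.3600
  age 4: 0.03 × 335 = 10.0500
  age 5: 0.02 × 43 = 0.8600
  age 6: 0.01 × 438 = 4.3800
R₀ = 0.0000 + 46.9200 + 35.3600 + 10.0500 + 0.8600 + 4.3800 = 97.5700

97.57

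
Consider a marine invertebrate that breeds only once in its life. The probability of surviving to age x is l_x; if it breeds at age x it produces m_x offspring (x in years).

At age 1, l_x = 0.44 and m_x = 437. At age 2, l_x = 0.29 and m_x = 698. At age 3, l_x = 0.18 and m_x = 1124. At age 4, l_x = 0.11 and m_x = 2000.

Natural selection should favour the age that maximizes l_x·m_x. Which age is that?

Expected offspring if breeding at age x = l_x × m_x:
  age 1: 0.44 × 437 = 192.280
  age 2: 0.29 × 698 = 202.420
  age 3: 0.18 × 1124 = 202.320
  age 4: 0.11 × 2000 = 220.000
Maximum at age 4 (220.000).

4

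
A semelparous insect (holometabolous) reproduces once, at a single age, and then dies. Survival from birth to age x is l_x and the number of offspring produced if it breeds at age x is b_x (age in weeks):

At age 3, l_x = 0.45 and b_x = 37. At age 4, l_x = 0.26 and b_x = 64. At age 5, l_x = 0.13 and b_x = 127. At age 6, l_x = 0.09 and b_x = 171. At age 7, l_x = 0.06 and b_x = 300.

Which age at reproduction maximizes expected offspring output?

7

Expected offspring if breeding at age x = l_x × b_x:
  age 3: 0.45 × 37 = 16.650
  age 4: 0.26 × 64 = 16.640
  age 5: 0.13 × 127 = 16.510
  age 6: 0.09 × 171 = 15.390
  age 7: 0.06 × 300 = 18.000
Maximum at age 7 (18.000).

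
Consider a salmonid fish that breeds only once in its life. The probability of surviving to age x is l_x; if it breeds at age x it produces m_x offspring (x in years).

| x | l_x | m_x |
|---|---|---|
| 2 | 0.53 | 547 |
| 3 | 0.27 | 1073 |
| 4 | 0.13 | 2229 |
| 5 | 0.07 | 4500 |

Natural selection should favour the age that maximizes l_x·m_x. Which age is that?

5

Expected offspring if breeding at age x = l_x × m_x:
  age 2: 0.53 × 547 = 289.910
  age 3: 0.27 × 1073 = 289.710
  age 4: 0.13 × 2229 = 289.770
  age 5: 0.07 × 4500 = 315.000
Maximum at age 5 (315.000).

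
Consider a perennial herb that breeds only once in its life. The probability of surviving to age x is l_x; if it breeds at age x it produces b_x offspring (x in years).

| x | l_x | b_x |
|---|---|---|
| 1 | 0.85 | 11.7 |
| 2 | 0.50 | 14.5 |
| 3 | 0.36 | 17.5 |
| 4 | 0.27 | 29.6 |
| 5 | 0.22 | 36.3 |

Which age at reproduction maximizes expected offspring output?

Expected offspring if breeding at age x = l_x × b_x:
  age 1: 0.85 × 11.7 = 9.945
  age 2: 0.50 × 14.5 = 7.250
  age 3: 0.36 × 17.5 = 6.300
  age 4: 0.27 × 29.6 = 7.992
  age 5: 0.22 × 36.3 = 7.986
Maximum at age 1 (9.945).

1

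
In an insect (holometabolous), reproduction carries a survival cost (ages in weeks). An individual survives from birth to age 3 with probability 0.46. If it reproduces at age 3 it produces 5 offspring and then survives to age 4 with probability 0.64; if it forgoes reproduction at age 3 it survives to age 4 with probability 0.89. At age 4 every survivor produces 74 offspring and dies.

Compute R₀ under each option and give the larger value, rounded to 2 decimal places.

breed at age 3: R₀ = 0.46 × (5 + 0.64 × 74) = 0.46 × 52.3600 = 24.0856
delay to age 4: R₀ = 0.46 × (0.89 × 74) = 0.46 × 65.8600 = 30.2956
Higher: delay to age 4 (30.2956).

30.30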